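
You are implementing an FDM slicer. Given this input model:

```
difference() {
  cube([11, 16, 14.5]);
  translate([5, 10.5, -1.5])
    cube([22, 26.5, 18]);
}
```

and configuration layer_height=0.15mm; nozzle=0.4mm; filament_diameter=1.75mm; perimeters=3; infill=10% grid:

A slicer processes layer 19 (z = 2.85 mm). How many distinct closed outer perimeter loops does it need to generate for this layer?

At z = 2.85 mm: the 11×16 cube contributes its full rectangle; the cube at (5, 10.5) is present — its section is the full 22×26.5 rectangle; Subtracting the remaining from the first: starting from the 11×16 cube, the 22×26.5 cube at (5, 10.5) partially overlaps it — only the 33.00 mm² overlap (of its 583.00 mm²) is removed, clipping the outline — 1 connected region. The result has 1 disconnected region.

1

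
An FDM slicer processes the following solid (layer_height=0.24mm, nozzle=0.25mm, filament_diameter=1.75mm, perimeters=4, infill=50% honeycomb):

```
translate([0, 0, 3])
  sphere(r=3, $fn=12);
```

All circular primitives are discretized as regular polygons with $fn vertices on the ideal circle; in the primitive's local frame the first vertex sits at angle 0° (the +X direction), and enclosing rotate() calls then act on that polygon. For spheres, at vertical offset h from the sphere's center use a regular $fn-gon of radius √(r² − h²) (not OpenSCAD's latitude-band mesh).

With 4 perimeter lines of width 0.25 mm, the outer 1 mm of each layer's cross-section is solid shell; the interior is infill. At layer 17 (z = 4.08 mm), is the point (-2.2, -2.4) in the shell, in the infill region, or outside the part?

outside

At z = 4.08 mm: the r=3 sphere slices to a regular 12-gon of circumradius 2.799 (√(r²−h²) with h=1.08 from center). Overall, the cross-section is a single solid region. The nearest boundary edge runs (-2.42, -1.40)→(-1.40, -2.42); distance from the point to it = 0.55 mm. The point is not inside any of the regions above, so it lies outside the cross-section (0.55 mm from the nearest boundary).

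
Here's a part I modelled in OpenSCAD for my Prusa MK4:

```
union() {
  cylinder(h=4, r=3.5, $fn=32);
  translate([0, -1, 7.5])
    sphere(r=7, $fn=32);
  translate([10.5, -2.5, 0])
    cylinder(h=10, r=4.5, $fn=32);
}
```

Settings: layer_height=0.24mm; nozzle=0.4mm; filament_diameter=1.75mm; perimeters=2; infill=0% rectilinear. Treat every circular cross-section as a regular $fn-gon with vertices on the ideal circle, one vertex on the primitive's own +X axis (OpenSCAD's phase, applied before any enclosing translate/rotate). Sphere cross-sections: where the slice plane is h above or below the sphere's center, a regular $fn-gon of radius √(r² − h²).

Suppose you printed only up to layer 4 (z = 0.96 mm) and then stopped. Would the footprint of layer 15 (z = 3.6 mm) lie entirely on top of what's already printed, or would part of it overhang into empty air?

Compare the two slices. At z = 0.96: the cylinder: section is a regular 32-gon, circumradius r=3.5 (area = (32/2)·3.500²·sin(360°/32) = 38.24 mm²); the r=7 sphere at (0, -1) slices to a regular 32-gon of circumradius 2.496 (√(r²−h²) with h=6.54 from center) (area = (32/2)·2.496²·sin(360°/32) = 19.44 mm²); the r=4.5 cylinder at (10.5, -2.5) gives a regular 32-gon of circumradius 4.5 (constant along its height) (area = (32/2)·4.500²·sin(360°/32) = 63.21 mm²); Combining (union): the regions partially overlap — summed areas 120.89 mm² minus the doubly-counted overlap 19.44 mm² gives 101.45 mm² — area = 101.45 mm². At z = 3.6: the r=3.5 cylinder contributes a regular 32-gon of circumradius 3.5 (area = (32/2)·3.500²·sin(360°/32) = 38.24 mm²); the r=7 sphere at (0, -1) contributes a regular 32-gon of circumradius √(7²−3.9²) = 5.813 (area = (32/2)·5.813²·sin(360°/32) = 105.47 mm²); the cylinder at (10.5, -2.5): section is a regular 32-gon, circumradius r=4.5 (area = (32/2)·4.500²·sin(360°/32) = 63.21 mm²); Combining (union): the regions partially overlap — summed areas 206.92 mm² minus the doubly-counted overlap 38.24 mm² gives 168.68 mm² — area = 168.68 mm². Checking containment: at z = 3.6 the cross-section extends beyond the z = 0.96 cross-section by about 67.24 mm².

part overhangs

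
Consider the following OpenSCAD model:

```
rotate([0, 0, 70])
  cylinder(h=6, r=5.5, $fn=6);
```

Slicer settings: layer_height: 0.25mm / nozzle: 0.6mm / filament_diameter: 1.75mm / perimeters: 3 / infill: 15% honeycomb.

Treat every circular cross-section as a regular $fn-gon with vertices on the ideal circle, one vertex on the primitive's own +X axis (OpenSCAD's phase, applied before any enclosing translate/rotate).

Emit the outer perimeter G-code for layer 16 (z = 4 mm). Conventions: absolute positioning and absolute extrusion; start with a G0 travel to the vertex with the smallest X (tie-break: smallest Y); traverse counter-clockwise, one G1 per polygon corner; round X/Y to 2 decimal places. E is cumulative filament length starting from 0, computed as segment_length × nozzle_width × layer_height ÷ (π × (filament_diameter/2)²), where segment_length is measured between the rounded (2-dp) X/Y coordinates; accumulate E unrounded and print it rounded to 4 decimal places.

At z = 4 mm: the cylinder: section is a regular 6-gon, circumradius r=5.5; (rotated 70° about Z; rotation is an isometry so areas/perimeters/island counts are preserved). The outline is a single polygon with 6 vertices. Extrusion per mm of travel: 0.6 × 0.25 / (π × 0.875²) = 0.062363. Accumulating E over each segment gives final E = 2.0587.

G0 X-5.42 Y-0.96 Z4.00
G1 X-1.88 Y-5.17 E0.3430
G1 X3.54 Y-4.21 E0.6863
G1 X5.42 Y0.96 E1.0294
G1 X1.88 Y5.17 E1.3724
G1 X-3.54 Y4.21 E1.7157
G1 X-5.42 Y-0.96 E2.0587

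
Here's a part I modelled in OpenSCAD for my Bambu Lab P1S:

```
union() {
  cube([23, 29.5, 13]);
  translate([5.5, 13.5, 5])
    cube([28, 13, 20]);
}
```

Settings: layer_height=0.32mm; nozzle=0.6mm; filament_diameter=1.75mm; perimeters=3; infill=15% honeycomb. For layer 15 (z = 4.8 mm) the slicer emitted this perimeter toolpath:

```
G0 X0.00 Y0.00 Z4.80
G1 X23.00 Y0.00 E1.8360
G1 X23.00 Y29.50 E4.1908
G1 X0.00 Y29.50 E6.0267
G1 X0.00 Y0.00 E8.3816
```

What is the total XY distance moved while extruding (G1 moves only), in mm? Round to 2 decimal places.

Sum the Euclidean lengths of each G1 segment: total = 105.00 mm.

105.00 mm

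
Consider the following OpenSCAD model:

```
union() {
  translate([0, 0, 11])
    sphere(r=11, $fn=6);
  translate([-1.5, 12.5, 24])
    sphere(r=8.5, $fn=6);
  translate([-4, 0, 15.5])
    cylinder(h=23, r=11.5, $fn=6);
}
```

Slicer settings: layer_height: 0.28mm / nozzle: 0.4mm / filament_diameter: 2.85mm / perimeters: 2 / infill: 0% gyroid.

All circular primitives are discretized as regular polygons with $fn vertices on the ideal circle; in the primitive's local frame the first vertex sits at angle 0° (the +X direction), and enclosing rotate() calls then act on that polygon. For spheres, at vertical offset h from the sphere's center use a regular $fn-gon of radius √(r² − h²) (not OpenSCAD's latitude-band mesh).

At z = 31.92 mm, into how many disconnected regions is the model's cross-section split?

At z = 31.92 mm: the sphere is not intersected at this z (|z−center|=20.920 > r=11); the r=8.5 sphere at (-1.5, 12.5) contributes a regular 6-gon of circumradius √(8.5²−7.92²) = 3.086; the r=11.5 cylinder at (-4, 0) gives a regular 6-gon of circumradius 11.5 (constant along its height); Merging all regions: the regions partially overlap (shared area 0.42 mm²), so overlapping operands fuse into one piece — 1 connected region. The result has 1 disconnected region.

1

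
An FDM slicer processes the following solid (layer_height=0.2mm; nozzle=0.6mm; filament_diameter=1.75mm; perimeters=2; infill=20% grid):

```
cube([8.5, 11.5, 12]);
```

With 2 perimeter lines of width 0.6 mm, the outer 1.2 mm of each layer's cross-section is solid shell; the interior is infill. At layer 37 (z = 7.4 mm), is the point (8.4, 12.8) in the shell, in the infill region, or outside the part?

outside

At z = 7.4 mm: the cube is present — its section is the full 8.5×11.5 rectangle. Overall, the cross-section is a single solid region. The nearest boundary edge runs (8.50, 11.50)→(0.00, 11.50); distance from the point to it = 1.30 mm. The point is not inside any of the regions above, so it lies outside the cross-section (1.30 mm from the nearest boundary).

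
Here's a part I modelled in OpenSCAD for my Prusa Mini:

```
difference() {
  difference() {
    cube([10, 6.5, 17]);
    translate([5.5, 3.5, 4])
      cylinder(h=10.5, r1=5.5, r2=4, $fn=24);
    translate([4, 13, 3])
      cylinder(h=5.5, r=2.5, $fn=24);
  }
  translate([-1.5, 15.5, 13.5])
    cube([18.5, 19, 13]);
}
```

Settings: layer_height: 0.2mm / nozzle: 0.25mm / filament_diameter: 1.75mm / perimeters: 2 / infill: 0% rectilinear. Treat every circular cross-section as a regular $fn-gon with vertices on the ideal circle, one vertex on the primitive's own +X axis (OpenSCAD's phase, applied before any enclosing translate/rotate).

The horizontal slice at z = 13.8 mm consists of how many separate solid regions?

2

At z = 13.8 mm: the 10×6.5 cube contributes its full rectangle; the cone at (5.5, 3.5): at t=0.933 of its height the radius interpolates to r₁+(r₂−r₁)t = 4.100, giving a regular 24-gon of that circumradius; the cylinder at (4, 13) is absent (z outside [3, 8.5]); Subtracting the remaining from the first: starting from the 10×6.5 cube, the cone at (5.5, 3.5) partially overlaps it — only the 46.50 mm² overlap (of its 52.21 mm²) is removed, clipping the outline — 2 connected regions; the cube at (-1.5, 15.5) is present — its section is the full 18.5×19 rectangle; Taking the first minus the rest: starting from the result so far, the 18.5×19 cube at (-1.5, 15.5) misses the remaining region (no effect) — 2 connected regions. The result has 2 disconnected regions.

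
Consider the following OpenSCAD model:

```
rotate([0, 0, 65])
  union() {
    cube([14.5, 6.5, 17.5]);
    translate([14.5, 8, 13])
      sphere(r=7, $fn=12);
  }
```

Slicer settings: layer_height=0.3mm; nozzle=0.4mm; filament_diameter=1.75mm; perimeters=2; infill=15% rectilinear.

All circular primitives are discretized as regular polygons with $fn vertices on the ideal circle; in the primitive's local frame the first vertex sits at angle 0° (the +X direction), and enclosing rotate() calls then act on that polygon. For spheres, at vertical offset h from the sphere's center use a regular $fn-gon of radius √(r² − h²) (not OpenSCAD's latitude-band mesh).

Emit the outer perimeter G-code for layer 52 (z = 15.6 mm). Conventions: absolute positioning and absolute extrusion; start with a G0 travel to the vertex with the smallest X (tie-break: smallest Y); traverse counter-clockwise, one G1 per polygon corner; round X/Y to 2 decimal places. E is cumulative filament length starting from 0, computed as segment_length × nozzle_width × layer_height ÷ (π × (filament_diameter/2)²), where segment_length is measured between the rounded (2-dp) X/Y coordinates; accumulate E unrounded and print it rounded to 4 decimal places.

At z = 15.6 mm: the 14.5×6.5 cube contributes its full rectangle; the r=7 sphere at (14.5, 8) slices to a regular 12-gon of circumradius 6.499 (√(r²−h²) with h=2.6 from center); Taking the union: the regions partially overlap (shared area 22.23 mm²), so overlapping operands fuse into one piece — 1 connected region; (whole slice rotated 65° about Z — lengths, areas and connectivity unchanged). The outline is a single polygon with 14 vertices. Extrusion per mm of travel: 0.4 × 0.3 / (π × 0.875²) = 0.049890. Accumulating E over each segment gives final E = 3.1297.

G0 X-7.60 Y15.96 Z15.60
G1 X-6.45 Y12.79 E0.1682
G1 X-3.87 Y10.63 E0.3361
G1 X-2.34 Y10.36 E0.4136
G1 X-5.89 Y2.75 E0.8326
G1 X0.00 Y0.00 E1.1569
G1 X6.13 Y13.14 E1.8803
G1 X4.77 Y13.78 E1.9552
G1 X5.35 Y17.09 E2.1229
G1 X4.20 Y20.25 E2.2907
G1 X1.62 Y22.41 E2.4585
G1 X-1.69 Y23.00 E2.6263
G1 X-4.85 Y21.85 E2.7940
G1 X-7.01 Y19.27 E2.9619
G1 X-7.60 Y15.96 E3.1297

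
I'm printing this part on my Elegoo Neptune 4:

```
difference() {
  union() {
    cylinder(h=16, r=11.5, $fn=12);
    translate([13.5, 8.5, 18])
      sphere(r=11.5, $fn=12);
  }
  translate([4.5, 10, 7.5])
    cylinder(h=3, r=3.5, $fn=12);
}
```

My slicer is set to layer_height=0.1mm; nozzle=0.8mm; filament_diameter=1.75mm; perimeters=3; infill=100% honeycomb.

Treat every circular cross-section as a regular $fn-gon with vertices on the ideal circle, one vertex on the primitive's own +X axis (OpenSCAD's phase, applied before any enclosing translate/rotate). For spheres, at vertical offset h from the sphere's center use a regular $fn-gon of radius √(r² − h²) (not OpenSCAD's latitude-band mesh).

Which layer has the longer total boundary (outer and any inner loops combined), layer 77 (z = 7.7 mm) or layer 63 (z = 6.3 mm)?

layer 77 (z = 7.7 mm)

Layer 77 (z = 7.7): the cylinder: section is a regular 12-gon, circumradius r=11.5 (perimeter = 2·12·11.500·sin(180°/12) = 71.43 mm); the r=11.5 sphere at (13.5, 8.5) contributes a regular 12-gon of circumradius √(11.5²−10.3²) = 5.115 (perimeter = 2·12·5.115·sin(180°/12) = 31.77 mm); Merging all regions: the regions partially overlap (shared area 0.80 mm²), so the edge portions inside another operand are dropped and the merged outline is re-measured after clipping — boundary = 98.00 mm; the cylinder at (4.5, 10): section is a regular 12-gon, circumradius r=3.5 (perimeter = 2·12·3.500·sin(180°/12) = 21.74 mm); Subtracting the remaining from the first: starting from that combined region, the r=3.5 cylinder at (4.5, 10) partially overlaps it — only the 18.95 mm² overlap (of its 36.75 mm²) is removed, clipping the outline — boundary = 101.13 mm. So its perimeter = 101.13 mm. Layer 63 (z = 6.3): the r=11.5 cylinder gives a regular 12-gon of circumradius 11.5 (constant along its height) (perimeter = 2·12·11.500·sin(180°/12) = 71.43 mm); the sphere at (13.5, 8.5) is not intersected at this z (|z−center|=11.700 > r=11.5); Combining (union): only the r=11.5 cylinder is present, so the union is just that shape — boundary = 71.43 mm; the cylinder at (4.5, 10) is not intersected at this z (z outside [7.5, 10.5]); Subtracting the remaining from the first: none of the subtracted shapes is present at this height, so that combined region is unchanged — boundary = 71.43 mm. So its perimeter = 71.43 mm. Layer 77 is larger (101.13 vs 71.43 mm).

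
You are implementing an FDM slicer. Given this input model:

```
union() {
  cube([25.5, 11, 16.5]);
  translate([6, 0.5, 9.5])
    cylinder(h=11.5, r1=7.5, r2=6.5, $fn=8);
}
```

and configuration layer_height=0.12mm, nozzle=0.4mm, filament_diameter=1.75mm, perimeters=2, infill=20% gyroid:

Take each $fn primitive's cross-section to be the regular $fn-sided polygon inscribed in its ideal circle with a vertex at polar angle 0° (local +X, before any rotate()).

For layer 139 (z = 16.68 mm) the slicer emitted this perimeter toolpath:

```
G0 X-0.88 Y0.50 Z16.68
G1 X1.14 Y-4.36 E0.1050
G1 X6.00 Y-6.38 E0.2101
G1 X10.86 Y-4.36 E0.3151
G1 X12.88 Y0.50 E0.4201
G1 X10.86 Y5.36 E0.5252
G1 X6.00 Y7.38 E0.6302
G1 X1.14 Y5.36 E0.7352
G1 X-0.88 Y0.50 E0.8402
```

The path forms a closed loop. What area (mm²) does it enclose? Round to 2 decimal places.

133.75 mm²

Apply the shoelace formula to the sequence of (X, Y) vertices; enclosed area = 133.75 mm².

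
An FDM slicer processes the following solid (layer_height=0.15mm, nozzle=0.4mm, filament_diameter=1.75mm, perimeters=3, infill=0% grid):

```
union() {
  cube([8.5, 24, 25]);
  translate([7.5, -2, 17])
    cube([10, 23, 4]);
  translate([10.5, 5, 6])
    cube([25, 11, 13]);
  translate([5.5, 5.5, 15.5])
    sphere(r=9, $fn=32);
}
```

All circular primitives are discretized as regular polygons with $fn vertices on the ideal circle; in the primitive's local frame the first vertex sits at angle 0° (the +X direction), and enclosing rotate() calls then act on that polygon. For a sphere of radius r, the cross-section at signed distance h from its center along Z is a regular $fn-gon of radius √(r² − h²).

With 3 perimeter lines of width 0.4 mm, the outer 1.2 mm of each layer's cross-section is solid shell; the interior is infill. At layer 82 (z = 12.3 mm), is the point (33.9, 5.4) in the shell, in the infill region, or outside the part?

At z = 12.3 mm: the cube (footprint 8.5×24) is included at this height; the cube at (7.5, -2) is not intersected at this z (z outside [17, 21]); the cube at (10.5, 5) is present — its section is the full 25×11 rectangle; the sphere at (5.5, 5.5): section is a regular 32-gon, circumradius = √(r²−h²) = √(9²−3.2²) = 8.412; Combining (union): the regions partially overlap (shared area 131.53 mm²), so overlapping operands fuse into one piece — 1 connected region. Overall, the cross-section is a single solid region. The nearest boundary edge runs (35.50, 5.00)→(13.86, 5.00); distance from the point to it = 0.40 mm. The point is inside the cross-section, 0.40 mm from the nearest boundary — within the 1.2 mm shell band (3 × 0.4).

shell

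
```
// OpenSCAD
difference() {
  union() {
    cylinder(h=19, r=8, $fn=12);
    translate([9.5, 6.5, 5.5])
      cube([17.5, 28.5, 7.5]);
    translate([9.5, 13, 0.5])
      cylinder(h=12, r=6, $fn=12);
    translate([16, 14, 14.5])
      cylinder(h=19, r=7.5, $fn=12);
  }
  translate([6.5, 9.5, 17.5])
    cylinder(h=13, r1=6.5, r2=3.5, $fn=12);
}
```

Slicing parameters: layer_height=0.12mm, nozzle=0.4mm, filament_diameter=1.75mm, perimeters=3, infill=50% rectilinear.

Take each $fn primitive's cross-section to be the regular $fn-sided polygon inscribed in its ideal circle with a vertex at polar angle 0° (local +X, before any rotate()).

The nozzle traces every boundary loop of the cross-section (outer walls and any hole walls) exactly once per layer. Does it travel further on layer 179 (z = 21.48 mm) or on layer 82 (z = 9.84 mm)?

layer 82 (z = 9.84 mm)

Layer 179 (z = 21.48): the cylinder does not reach this height (z outside [0, 19]); the cube at (9.5, 6.5) is absent (z outside [5.5, 13]); the cylinder at (9.5, 13) is absent (z outside [0.5, 12.5]); the r=7.5 cylinder at (16, 14) gives a regular 12-gon of circumradius 7.5 (constant along its height) (perimeter = 2·12·7.500·sin(180°/12) = 46.59 mm); Combining (union): only the r=7.5 cylinder at (16, 14) is present, so the union is just that shape — boundary = 46.59 mm; the cone at (6.5, 9.5) (r1=6.5→r2=3.5) has section circumradius 5.582 here — a regular 12-gon (perimeter = 2·12·5.582·sin(180°/12) = 34.67 mm); Subtracting the remaining from the first: starting from the result so far, the cone at (6.5, 9.5) partially overlaps it — only the 11.10 mm² overlap (of its 93.46 mm²) is removed, clipping the outline — boundary = 47.03 mm. So its perimeter = 47.03 mm. Layer 82 (z = 9.84): the cylinder: section is a regular 12-gon, circumradius r=8 (perimeter = 2·12·8.000·sin(180°/12) = 49.69 mm); the cube at (9.5, 6.5) (footprint 17.5×28.5) is included at this height (perimeter 92.00 mm); the cylinder at (9.5, 13): section is a regular 12-gon, circumradius r=6 (perimeter = 2·12·6.000·sin(180°/12) = 37.27 mm); the cylinder at (16, 14) does not reach this height (z outside [14.5, 33.5]); Merging all regions: the regions partially overlap (shared area 54.00 mm²), so the edge portions inside another operand are dropped and the merged outline is re-measured after clipping — boundary = 148.33 mm; the cone at (6.5, 9.5) is absent (z outside [17.5, 30.5]); After the difference (first − rest): none of the subtracted shapes is present at this height, so the result so far is unchanged — boundary = 148.33 mm. So its perimeter = 148.33 mm. Layer 82 is larger (148.33 vs 47.03 mm).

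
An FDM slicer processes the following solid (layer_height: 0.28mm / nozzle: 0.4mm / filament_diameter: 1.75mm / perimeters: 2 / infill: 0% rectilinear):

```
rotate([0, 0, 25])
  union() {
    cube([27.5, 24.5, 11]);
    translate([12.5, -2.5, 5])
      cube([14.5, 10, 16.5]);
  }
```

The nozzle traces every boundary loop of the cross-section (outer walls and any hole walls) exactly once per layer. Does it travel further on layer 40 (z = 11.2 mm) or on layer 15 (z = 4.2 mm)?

layer 15 (z = 4.2 mm)

Layer 40 (z = 11.2): the cube does not reach this height (z outside [0, 11]); the cube at (12.5, -2.5) is present — its section is the full 14.5×10 rectangle (perimeter 49.00 mm); Combining (union): only the 14.5×10 cube at (12.5, -2.5) is present, so the union is just that shape — boundary = 49.00 mm; (whole slice rotated 25° about Z — lengths, areas and connectivity unchanged). So its perimeter = 49.00 mm. Layer 15 (z = 4.2): the cube is present — its section is the full 27.5×24.5 rectangle (perimeter 104.00 mm); the cube at (12.5, -2.5) is absent (z outside [5, 21.5]); Taking the union: only the 27.5×24.5 cube is present, so the union is just that shape — boundary = 104.00 mm; (rotated 25° about Z; rotation is an isometry so areas/perimeters/island counts are preserved). So its perimeter = 104.00 mm. Layer 15 is larger (104.00 vs 49.00 mm).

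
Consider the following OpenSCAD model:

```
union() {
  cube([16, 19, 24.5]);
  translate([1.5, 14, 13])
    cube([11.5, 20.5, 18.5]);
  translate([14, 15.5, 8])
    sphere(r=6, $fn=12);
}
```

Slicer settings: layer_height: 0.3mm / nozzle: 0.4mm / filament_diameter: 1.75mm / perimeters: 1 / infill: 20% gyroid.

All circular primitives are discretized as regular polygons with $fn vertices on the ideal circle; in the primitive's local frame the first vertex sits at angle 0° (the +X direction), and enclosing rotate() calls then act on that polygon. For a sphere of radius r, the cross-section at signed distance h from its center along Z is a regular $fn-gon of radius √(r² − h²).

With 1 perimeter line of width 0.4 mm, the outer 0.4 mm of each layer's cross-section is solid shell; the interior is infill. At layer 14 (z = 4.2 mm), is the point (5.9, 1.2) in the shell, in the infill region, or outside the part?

At z = 4.2 mm: the cube (footprint 16×19) is included at this height; the cube at (1.5, 14) is not intersected at this z (z outside [13, 31.5]); the sphere at (14, 15.5): section is a regular 12-gon, circumradius = √(r²−h²) = √(6²−3.8²) = 4.643; Taking the union: the regions partially overlap (shared area 46.02 mm²), so overlapping operands fuse into one piece — 1 connected region. Overall, the cross-section is a single solid region. The nearest boundary edge runs (16.00, 0.00)→(0.00, 0.00); distance from the point to it = 1.20 mm. The point is inside the cross-section and 1.20 mm from the nearest boundary — more than the 0.4 mm shell width (1 × 0.4), so it's in the infill interior.

infill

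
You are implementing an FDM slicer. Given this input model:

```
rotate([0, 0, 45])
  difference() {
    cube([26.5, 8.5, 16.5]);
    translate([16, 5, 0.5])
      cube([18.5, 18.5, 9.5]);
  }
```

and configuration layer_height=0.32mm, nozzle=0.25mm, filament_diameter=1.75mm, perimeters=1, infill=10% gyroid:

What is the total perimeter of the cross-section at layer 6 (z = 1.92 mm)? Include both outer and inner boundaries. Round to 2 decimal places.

70.00 mm

At z = 1.92 mm: the 26.5×8.5 cube contributes its full rectangle (perimeter 70.00 mm); the cube at (16, 5) is present — its section is the full 18.5×18.5 rectangle (perimeter 74.00 mm); Taking the first minus the rest: starting from the 26.5×8.5 cube, the 18.5×18.5 cube at (16, 5) partially overlaps it — only the 36.75 mm² overlap (of its 342.25 mm²) is removed, clipping the outline — boundary = 70.00 mm; (whole slice rotated 45° about Z — lengths, areas and connectivity unchanged). Overall, the cross-section is a single solid region. Total boundary length (outer) = 70.00 mm.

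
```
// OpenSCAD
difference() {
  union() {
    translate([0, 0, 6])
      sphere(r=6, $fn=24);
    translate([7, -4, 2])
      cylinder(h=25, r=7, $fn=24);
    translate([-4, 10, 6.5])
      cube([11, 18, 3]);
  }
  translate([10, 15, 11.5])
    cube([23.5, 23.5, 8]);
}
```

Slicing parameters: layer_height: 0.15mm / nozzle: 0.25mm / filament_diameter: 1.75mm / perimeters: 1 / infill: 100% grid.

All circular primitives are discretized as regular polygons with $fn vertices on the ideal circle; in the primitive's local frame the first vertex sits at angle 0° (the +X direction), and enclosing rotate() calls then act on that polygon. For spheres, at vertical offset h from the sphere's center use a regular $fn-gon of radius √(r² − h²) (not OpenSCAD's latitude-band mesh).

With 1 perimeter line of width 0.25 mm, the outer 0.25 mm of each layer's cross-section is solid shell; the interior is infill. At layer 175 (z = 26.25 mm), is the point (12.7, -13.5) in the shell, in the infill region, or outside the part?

At z = 26.25 mm: the sphere does not reach this height (|z−center|=20.250 > r=6); the r=7 cylinder at (7, -4) gives a regular 24-gon of circumradius 7 (constant along its height); the cube at (-4, 10) is not intersected at this z (z outside [6.5, 9.5]); Combining (union): only the r=7 cylinder at (7, -4) is present, so the union is just that shape — 1 connected region; the cube at (10, 15) is not intersected at this z (z outside [11.5, 19.5]); Subtracting the remaining from the first: none of the subtracted shapes is present at this height, so that combined region is unchanged — 1 connected region. Overall, the cross-section is a single solid region. The nearest boundary edge runs (8.81, -10.76)→(10.50, -10.06); distance from the point to it = 4.08 mm. The point is not inside any of the regions above, so it lies outside the cross-section (4.08 mm from the nearest boundary).

outside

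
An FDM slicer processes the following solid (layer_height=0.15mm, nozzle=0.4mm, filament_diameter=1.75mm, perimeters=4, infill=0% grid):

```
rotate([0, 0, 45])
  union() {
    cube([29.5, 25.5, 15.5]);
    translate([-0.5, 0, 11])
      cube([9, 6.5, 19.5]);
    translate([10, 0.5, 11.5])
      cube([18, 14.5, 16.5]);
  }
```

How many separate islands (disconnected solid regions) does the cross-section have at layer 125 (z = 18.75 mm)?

2

At z = 18.75 mm: the cube is not intersected at this z (z outside [0, 15.5]); the cube at (-0.5, 0) (footprint 9×6.5) is included at this height; the cube at (10, 0.5) (footprint 18×14.5) is included at this height; Taking the union: the 2 present regions are separate (no shared area or edge), so areas and boundary lengths simply add and each stays a separate island — 2 connected regions; (rotated 45° about Z; rotation is an isometry so areas/perimeters/island counts are preserved). Overall, the cross-section has 2 separate islands. Island count = 2.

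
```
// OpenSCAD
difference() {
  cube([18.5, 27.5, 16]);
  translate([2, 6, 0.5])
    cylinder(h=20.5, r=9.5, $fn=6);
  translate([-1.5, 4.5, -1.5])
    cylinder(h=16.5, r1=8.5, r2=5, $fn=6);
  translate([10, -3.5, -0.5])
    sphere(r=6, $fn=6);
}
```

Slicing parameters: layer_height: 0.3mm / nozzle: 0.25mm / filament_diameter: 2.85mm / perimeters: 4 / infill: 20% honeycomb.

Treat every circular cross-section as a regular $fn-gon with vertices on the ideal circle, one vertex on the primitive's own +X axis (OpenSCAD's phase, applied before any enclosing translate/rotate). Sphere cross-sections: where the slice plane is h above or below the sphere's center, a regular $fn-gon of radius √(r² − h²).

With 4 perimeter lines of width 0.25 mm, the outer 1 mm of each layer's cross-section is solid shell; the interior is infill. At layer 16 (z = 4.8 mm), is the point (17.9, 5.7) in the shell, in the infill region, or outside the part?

At z = 4.8 mm: the cube (footprint 18.5×27.5) is included at this height; the r=9.5 cylinder at (2, 6) contributes a regular 6-gon of circumradius 9.5; the cone at (-1.5, 4.5): at t=0.382 of its height the radius interpolates to r₁+(r₂−r₁)t = 7.164, giving a regular 6-gon of that circumradius; the r=6 sphere at (10, -3.5) contributes a regular 6-gon of circumradius √(6²−5.3²) = 2.812; Taking the first minus the rest: starting from the 18.5×27.5 cube, the r=9.5 cylinder at (2, 6) partially overlaps it — only the 133.68 mm² overlap (of its 234.48 mm²) is removed, clipping the outline; the cone at (-1.5, 4.5) misses the remaining region (no effect); the r=6 sphere at (10, -3.5) misses the remaining region (no effect) — 1 connected region. Overall, the cross-section is a single solid region. The nearest boundary edge runs (18.50, 27.50)→(18.50, 0.00); distance from the point to it = 0.60 mm. The point is inside the cross-section, 0.60 mm from the nearest boundary — within the 1 mm shell band (4 × 0.25).

shell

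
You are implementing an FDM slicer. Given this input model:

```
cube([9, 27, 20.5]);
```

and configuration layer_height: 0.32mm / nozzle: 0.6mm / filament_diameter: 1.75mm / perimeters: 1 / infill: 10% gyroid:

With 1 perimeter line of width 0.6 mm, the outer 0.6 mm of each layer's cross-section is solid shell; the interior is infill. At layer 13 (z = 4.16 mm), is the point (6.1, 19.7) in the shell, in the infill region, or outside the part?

At z = 4.16 mm: the cube (footprint 9×27) is included at this height. Overall, the cross-section is a single solid region. The nearest boundary edge runs (9.00, 0.00)→(9.00, 27.00); distance from the point to it = 2.90 mm. The point is inside the cross-section and 2.90 mm from the nearest boundary — more than the 0.6 mm shell width (1 × 0.6), so it's in the infill interior.

infill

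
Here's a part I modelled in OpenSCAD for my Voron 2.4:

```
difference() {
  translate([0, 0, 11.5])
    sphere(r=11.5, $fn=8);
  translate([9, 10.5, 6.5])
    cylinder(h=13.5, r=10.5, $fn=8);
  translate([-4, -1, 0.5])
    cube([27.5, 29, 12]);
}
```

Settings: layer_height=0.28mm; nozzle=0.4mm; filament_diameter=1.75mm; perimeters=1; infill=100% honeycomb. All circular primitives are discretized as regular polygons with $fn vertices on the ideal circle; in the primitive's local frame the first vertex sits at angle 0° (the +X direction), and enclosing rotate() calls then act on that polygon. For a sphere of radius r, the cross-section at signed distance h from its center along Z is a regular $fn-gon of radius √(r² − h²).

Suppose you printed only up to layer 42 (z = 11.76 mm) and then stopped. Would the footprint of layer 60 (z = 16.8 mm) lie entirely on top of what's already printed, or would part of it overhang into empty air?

Compare the two slices. At z = 11.76: the r=11.5 sphere slices to a regular 8-gon of circumradius 11.497 (√(r²−h²) with h=0.26 from center) (area = (8/2)·11.497²·sin(360°/8) = 373.87 mm²); the r=10.5 cylinder at (9, 10.5) gives a regular 8-gon of circumradius 10.5 (constant along its height) (area = (8/2)·10.500²·sin(360°/8) = 311.83 mm²); the 27.5×29 cube at (-4, -1) contributes its full rectangle (area 797.50 mm²); Taking the first minus the rest: starting from the r=11.5 sphere (373.87 mm²), the r=10.5 cylinder at (9, 10.5) partially overlaps it — only the 76.82 mm² overlap (of its 311.83 mm²) is removed, clipping the outline; the 27.5×29 cube at (-4, -1) partially overlaps it — only the 74.61 mm² overlap (of its 797.50 mm²) is removed, clipping the outline — area = 222.44 mm². At z = 16.8: the sphere: section is a regular 8-gon, circumradius = √(r²−h²) = √(11.5²−5.3²) = 10.206 (area = (8/2)·10.206²·sin(360°/8) = 294.61 mm²); the r=10.5 cylinder at (9, 10.5) gives a regular 8-gon of circumradius 10.5 (constant along its height) (area = (8/2)·10.500²·sin(360°/8) = 311.83 mm²); the cube at (-4, -1) does not reach this height (z outside [0.5, 12.5]); After the difference (first − rest): starting from the r=11.5 sphere (294.61 mm²), the r=10.5 cylinder at (9, 10.5) partially overlaps it — only the 56.09 mm² overlap (of its 311.83 mm²) is removed, clipping the outline — area = 238.51 mm². Checking containment: at z = 16.8 the cross-section extends beyond the z = 11.76 cross-section by about 69.07 mm².

part overhangs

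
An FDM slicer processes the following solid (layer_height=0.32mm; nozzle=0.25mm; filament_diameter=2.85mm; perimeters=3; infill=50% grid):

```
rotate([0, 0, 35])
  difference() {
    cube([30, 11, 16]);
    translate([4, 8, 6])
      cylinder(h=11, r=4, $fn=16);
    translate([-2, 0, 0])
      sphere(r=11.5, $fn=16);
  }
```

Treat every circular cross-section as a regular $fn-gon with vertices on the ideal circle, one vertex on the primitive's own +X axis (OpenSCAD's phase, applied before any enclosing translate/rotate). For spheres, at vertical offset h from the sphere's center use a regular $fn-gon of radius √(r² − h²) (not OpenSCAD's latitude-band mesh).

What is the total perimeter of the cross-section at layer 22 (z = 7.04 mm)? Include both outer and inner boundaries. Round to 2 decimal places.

At z = 7.04 mm: the cube is present — its section is the full 30×11 rectangle (perimeter 82.00 mm); the r=4 cylinder at (4, 8) contributes a regular 16-gon of circumradius 4 (perimeter = 2·16·4.000·sin(180°/16) = 24.97 mm); the sphere at (-2, 0): section is a regular 16-gon, circumradius = √(r²−h²) = √(11.5²−7.04²) = 9.093 (perimeter = 2·16·9.093·sin(180°/16) = 56.77 mm); Taking the first minus the rest: starting from the 30×11 cube, the r=4 cylinder at (4, 8) partially overlaps it — only the 45.66 mm² overlap (of its 48.98 mm²) is removed, clipping the outline; the r=11.5 sphere at (-2, 0) partially overlaps it — only the 30.90 mm² overlap (of its 253.15 mm²) is removed, clipping the outline — boundary = 76.52 mm; (rotated 35° about Z; rotation is an isometry so areas/perimeters/island counts are preserved). Overall, the cross-section has 2 separate islands. Total boundary length (outer) = 76.52 mm.

76.52 mm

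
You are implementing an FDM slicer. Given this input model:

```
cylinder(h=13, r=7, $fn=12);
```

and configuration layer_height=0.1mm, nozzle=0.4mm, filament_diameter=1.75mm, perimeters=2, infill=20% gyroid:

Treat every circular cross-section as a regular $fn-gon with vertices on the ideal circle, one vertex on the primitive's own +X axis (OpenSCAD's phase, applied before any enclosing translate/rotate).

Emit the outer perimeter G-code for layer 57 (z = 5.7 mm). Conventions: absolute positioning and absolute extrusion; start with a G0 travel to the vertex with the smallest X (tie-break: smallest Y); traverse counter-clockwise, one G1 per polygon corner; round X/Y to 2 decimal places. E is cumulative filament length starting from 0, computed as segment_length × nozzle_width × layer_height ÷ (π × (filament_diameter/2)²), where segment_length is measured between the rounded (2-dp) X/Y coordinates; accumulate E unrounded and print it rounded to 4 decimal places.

At z = 5.7 mm: the r=7 cylinder contributes a regular 12-gon of circumradius 7. The outline is a single polygon with 12 vertices. Extrusion per mm of travel: 0.4 × 0.1 / (π × 0.875²) = 0.016630. Accumulating E over each segment gives final E = 0.7230.

G0 X-7.00 Y0.00 Z5.70
G1 X-6.06 Y-3.50 E0.0603
G1 X-3.50 Y-6.06 E0.1205
G1 X0.00 Y-7.00 E0.1807
G1 X3.50 Y-6.06 E0.2410
G1 X6.06 Y-3.50 E0.3012
G1 X7.00 Y0.00 E0.3615
G1 X6.06 Y3.50 E0.4218
G1 X3.50 Y6.06 E0.4820
G1 X0.00 Y7.00 E0.5422
G1 X-3.50 Y6.06 E0.6025
G1 X-6.06 Y3.50 E0.6627
G1 X-7.00 Y0.00 E0.7230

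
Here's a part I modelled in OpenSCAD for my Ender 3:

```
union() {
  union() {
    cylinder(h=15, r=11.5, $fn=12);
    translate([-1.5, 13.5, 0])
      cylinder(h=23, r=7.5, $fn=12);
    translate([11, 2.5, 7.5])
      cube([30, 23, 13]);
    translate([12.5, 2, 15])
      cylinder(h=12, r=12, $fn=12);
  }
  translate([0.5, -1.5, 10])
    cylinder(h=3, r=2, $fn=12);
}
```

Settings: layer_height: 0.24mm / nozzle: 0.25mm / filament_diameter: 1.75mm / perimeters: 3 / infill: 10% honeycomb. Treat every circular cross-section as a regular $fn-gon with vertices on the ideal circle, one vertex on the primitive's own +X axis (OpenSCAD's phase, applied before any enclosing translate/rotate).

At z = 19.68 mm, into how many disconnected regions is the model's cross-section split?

1

At z = 19.68 mm: the cylinder does not reach this height (z outside [0, 15]); the r=7.5 cylinder at (-1.5, 13.5) contributes a regular 12-gon of circumradius 7.5; the cube at (11, 2.5) is present — its section is the full 30×23 rectangle; the cylinder at (12.5, 2): section is a regular 12-gon, circumradius r=12; Combining (union): the regions partially overlap (shared area 122.65 mm²), so overlapping operands fuse into one piece — 1 connected region; the cylinder at (0.5, -1.5) is not intersected at this z (z outside [10, 13]); Merging all regions: only the result so far is present, so the union is just that shape — 1 connected region. The result has 1 disconnected region.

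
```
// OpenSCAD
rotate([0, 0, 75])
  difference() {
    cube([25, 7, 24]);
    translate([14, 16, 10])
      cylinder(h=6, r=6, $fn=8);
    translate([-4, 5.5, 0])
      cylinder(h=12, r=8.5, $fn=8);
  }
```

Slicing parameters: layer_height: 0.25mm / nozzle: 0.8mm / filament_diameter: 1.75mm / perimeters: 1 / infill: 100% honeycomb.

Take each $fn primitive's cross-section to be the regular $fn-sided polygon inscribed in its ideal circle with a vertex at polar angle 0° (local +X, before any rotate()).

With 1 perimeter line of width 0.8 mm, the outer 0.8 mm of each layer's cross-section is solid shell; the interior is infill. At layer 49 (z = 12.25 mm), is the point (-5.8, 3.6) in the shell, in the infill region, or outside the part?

shell

At z = 12.25 mm: the 25×7 cube contributes its full rectangle; the r=6 cylinder at (14, 16) contributes a regular 8-gon of circumradius 6; the cylinder at (-4, 5.5) is not intersected at this z (z outside [0, 12]); Subtracting the remaining from the first: starting from the 25×7 cube, the r=6 cylinder at (14, 16) misses the remaining region (no effect) — 1 connected region; (whole slice rotated 75° about Z — lengths, areas and connectivity unchanged). Overall, the cross-section is a single solid region. Undo the 75° rotation: the query point maps to (1.976, 6.534) in the un-rotated model frame. The nearest boundary edge runs (0.00, 7.00)→(25.00, 7.00); distance from the point to it = 0.47 mm. The point is inside the cross-section, 0.47 mm from the nearest boundary — within the 0.8 mm shell band (1 × 0.8).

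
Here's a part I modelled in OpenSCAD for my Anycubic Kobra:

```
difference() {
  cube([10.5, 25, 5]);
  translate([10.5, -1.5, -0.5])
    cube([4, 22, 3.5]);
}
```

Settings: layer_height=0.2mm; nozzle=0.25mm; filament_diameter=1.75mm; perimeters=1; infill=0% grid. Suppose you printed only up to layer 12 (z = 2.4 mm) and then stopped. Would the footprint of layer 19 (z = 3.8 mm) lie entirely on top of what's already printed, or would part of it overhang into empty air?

Compare the two slices. At z = 2.4: the cube (footprint 10.5×25) is included at this height (area 262.50 mm²); the cube at (10.5, -1.5) is present — its section is the full 4×22 rectangle (area 88.00 mm²); Taking the first minus the rest: starting from the 10.5×25 cube (262.50 mm²), the 4×22 cube at (10.5, -1.5) misses the remaining region (no effect) — area = 262.50 mm². At z = 3.8: the cube is present — its section is the full 10.5×25 rectangle (area 262.50 mm²); the cube at (10.5, -1.5) is absent (z outside [-0.5, 3]); Taking the first minus the rest: none of the subtracted shapes is present at this height, so the 10.5×25 cube is unchanged — area = 262.50 mm². Checking containment: the cross-section at z = 3.8 is a subset of the cross-section at z = 2.4.

entirely on top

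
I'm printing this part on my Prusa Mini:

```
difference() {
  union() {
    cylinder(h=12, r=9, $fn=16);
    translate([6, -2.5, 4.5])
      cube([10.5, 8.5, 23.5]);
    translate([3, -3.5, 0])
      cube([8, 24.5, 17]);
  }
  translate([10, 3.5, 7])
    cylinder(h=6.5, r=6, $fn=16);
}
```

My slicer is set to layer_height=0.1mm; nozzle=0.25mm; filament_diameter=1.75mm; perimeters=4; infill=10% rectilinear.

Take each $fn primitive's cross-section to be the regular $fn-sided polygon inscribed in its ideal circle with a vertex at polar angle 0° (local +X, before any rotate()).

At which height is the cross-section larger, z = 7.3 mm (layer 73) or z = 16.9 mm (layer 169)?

layer 73 (z = 7.3 mm)

Layer 73 (z = 7.3): the r=9 cylinder gives a regular 16-gon of circumradius 9 (constant along its height) (area = (16/2)·9.000²·sin(360°/16) = 247.98 mm²); the cube at (6, -2.5) is present — its section is the full 10.5×8.5 rectangle (area 89.25 mm²); the cube at (3, -3.5) (footprint 8×24.5) is included at this height (area 196.00 mm²); Combining (union): the regions partially overlap — summed areas 533.23 mm² minus the doubly-counted overlap 98.17 mm² gives 435.06 mm² — area = 435.06 mm²; the r=6 cylinder at (10, 3.5) contributes a regular 16-gon of circumradius 6 (area = (16/2)·6.000²·sin(360°/16) = 110.21 mm²); Taking the first minus the rest: starting from the result so far (435.06 mm²), the r=6 cylinder at (10, 3.5) partially overlaps it — only the 100.43 mm² overlap (of its 110.21 mm²) is removed, clipping the outline — area = 334.63 mm². So its area = 334.63 mm². Layer 169 (z = 16.9): the cylinder does not reach this height (z outside [0, 12]); the 10.5×8.5 cube at (6, -2.5) contributes its full rectangle (area 89.25 mm²); the cube at (3, -3.5) is present — its section is the full 8×24.5 rectangle (area 196.00 mm²); Combining (union): the regions partially overlap — summed areas 285.25 mm² minus the doubly-counted overlap 42.50 mm² gives 242.75 mm² — area = 242.75 mm²; the cylinder at (10, 3.5) does not reach this height (z outside [7, 13.5]); Subtracting the remaining from the first: none of the subtracted shapes is present at this height, so that combined region is unchanged — area = 242.75 mm². So its area = 242.75 mm². Layer 73 is larger (334.63 vs 242.75 mm²).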